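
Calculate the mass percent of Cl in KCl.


M(KCl) = 1×39.1 + 1×35.45 = 74.55 g/mol
Mass of Cl = 1 × 35.45 = 35.45 g/mol
% Cl = 35.45/74.55 × 100 = 47.55%

47.55%


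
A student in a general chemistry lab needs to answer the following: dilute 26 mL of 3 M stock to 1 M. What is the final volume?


C1V1 = C2V2
3 × 26 = 1 × V2
V2 = 78/1 = 78.0 mL

78.0 mL


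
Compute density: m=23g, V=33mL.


ρ = mass/volume
= 23/33
= 0.697 g/mL

0.697 g/mL


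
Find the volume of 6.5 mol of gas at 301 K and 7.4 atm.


PV = nRT  (R = 0.08206 L·atm/(mol·K))
V = nRT/P = 6.5×0.08206×301/7.4
= 21.696 L

21.696 L


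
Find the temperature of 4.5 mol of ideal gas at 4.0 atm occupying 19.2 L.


PV = nRT  (R = 0.08206 L·atm/(mol·K))
T = PV/(nR) = 4.0×19.2/(4.5×0.08206)
= 76.80/0.369270
= 207.98 K

207.98 K


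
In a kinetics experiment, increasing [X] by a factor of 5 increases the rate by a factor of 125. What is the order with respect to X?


rate ∝ [X]^n
5^n = 125 → n = 3
Order in X: 3

3


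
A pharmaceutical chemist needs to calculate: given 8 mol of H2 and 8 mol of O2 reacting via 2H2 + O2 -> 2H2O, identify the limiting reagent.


Mole ratio available / coefficient:
  H2: 8/2 = 4.000
  O2: 8/1 = 8.000
Smaller ratio is limiting.

H2


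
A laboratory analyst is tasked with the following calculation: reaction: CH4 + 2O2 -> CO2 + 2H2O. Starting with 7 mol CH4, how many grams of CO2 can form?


Mole ratio CO2:CH4 = 1:1
n(CO2) = 7 × 1/1 = 7.000 mol
mass = 7.000 × 44.01 = 308.07 g

308.07 g


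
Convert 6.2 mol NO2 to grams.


M(NO2) = 46.01 g/mol
mass = n × M = 6.2 × 46.01 = 285.26 g

285.26 g


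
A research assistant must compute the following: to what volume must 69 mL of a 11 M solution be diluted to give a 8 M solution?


C1V1 = C2V2
11 × 69 = 8 × V2
V2 = 759/8 = 94.88 mL

94.88 mL


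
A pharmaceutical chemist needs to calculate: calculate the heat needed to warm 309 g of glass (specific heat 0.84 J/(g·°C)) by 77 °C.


q = mcΔT = 309 × 0.84 × 77
= 19986.12 J

19986.12 J


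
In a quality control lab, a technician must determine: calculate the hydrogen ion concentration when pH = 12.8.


[H+] = 10^(-pH) = 10^(-12.8)
= 1.58×10^-13 M

1.58×10^-13 M


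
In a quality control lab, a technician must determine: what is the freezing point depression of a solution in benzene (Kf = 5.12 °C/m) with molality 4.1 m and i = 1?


ΔTf = Kf × m × i
= 5.12 × 4.1 × 1
= 20.992 °C

20.992 °C


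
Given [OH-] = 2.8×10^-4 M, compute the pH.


pOH = -log10([OH-]) = -log10(2.8×10^-4)
= 4 - log10(2.8) = 3.55
pH = 14 - pOH = 14 - 3.55 = 10.45

10.45


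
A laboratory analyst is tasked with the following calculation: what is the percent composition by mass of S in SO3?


M(SO3) = 1×32.07 + 3×16.0 = 80.07 g/mol
Mass of S = 1 × 32.07 = 32.07 g/mol
% S = 32.07/80.07 × 100 = 40.05%

40.05%


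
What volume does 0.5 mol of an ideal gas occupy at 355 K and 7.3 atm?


PV = nRT  (R = 0.08206 L·atm/(mol·K))
V = nRT/P = 0.5×0.08206×355/7.3
= 1.995 L

1.995 L


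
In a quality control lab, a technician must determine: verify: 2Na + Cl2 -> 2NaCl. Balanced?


Equation: 2Na + Cl2 -> 2NaCl
Check atoms: Cl: 2=2, Na: 2=2
Balanced

Yes, balanced


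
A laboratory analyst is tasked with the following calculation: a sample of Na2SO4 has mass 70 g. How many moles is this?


M(Na2SO4) = 142.05 g/mol
n = mass/M = 70/142.05 = 0.4928 mol

0.4928 mol


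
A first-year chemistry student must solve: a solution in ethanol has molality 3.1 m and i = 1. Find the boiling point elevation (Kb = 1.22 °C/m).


ΔTb = Kb × m × i
= 1.22 × 3.1 × 1
= 3.782 °C

3.782 °C


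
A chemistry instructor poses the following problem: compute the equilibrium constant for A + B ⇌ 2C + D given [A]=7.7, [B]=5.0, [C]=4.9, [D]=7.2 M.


Kc = [C]^2[D]/([A][B])
= (4.9^2 × 7.2^1)/(7.7^1 × 5.0^1)
= 172.872/38.5
= 4.490

4.490


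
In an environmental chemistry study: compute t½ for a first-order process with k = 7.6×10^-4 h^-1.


t½ = ln2/k = 0.693147/(7.6×10^-4 h^-1)
= 912.0 h

912.0 h


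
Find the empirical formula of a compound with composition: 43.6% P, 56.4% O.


Assume 100 g sample. Moles of each element:
  P: 43.6/30.97 = 1.408 mol
  O: 56.4/16.0 = 3.525 mol
Divide by smallest (1.408):
  P: 1.408/1.408 = 1.0
  O: 3.525/1.408 = 2.5
Multiply all ratios by 2 to obtain whole numbers.
Empirical formula: P2O5

P2O5


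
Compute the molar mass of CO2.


M(CO2) = 1×12.01 + 2×16.0
= 12.01 + 32.0
= 44.01 g/mol

44.01 g/mol


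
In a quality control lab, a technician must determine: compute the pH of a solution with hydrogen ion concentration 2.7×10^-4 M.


pH = -log10([H+]) = -log10(2.7×10^-4)
= 4 - log10(2.7)
= 4 - 0.43
= 3.57

3.57


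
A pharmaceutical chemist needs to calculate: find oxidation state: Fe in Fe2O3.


2x + 3(-2) = 0, so x = +3
Oxidation number: +3

+3


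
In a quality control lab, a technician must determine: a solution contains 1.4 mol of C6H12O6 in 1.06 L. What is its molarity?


M = n/V = 1.4/1.06 = 1.321 mol/L

1.321 M


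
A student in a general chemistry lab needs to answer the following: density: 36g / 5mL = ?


ρ = mass/volume
= 36/5
= 7.2 g/mL

7.2 g/mL


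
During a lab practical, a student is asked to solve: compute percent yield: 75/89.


% yield = actual/theoretical × 100
= 75/89 × 100
= 84.27%

84.27%


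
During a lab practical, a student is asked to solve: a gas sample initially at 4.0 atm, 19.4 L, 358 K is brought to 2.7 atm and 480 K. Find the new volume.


P1V1/T1 = P2V2/T2
V2 = P1V1T2/(T1P2)
= 4.0×19.4×480/(358×2.7)
= 38.535 L

38.535 L


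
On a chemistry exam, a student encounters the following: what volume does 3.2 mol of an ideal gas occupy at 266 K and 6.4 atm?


PV = nRT  (R = 0.08206 L·atm/(mol·K))
V = nRT/P = 3.2×0.08206×266/6.4
= 10.914 L

10.914 L


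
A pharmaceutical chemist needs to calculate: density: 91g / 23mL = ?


ρ = mass/volume
= 91/23
= 3.957 g/mL

3.957 g/mL


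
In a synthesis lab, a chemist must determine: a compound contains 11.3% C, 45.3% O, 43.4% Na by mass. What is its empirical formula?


Assume 100 g sample. Moles of each element:
  C: 11.3/12.01 = 0.941 mol
  O: 45.3/16.0 = 2.831 mol
  Na: 43.4/22.99 = 1.888 mol
Divide by smallest (0.941):
  C: 0.941/0.941 = 1.0
  O: 2.831/0.941 = 3.01
  Na: 1.888/0.941 = 2.01
Empirical formula: Na2CO3

Na2CO3


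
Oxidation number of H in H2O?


H is +1 with nonmetals
Oxidation number: +1

+1


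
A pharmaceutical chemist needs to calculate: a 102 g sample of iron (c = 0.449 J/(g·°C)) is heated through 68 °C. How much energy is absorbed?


q = mcΔT = 102 × 0.449 × 68
= 3114.26 J

3114.26 J


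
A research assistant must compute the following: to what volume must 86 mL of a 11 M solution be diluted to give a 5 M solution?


C1V1 = C2V2
11 × 86 = 5 × V2
V2 = 946/5 = 189.2 mL

189.2 mL


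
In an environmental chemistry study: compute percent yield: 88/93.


% yield = actual/theoretical × 100
= 88/93 × 100
= 94.62%

94.62%


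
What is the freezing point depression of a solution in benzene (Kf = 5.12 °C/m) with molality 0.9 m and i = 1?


ΔTf = Kf × m × i
= 5.12 × 0.9 × 1
= 4.608 °C

4.608 °C


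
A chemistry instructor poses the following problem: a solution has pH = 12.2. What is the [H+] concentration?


[H+] = 10^(-pH) = 10^(-12.2)
= 6.31×10^-13 M

6.31×10^-13 M


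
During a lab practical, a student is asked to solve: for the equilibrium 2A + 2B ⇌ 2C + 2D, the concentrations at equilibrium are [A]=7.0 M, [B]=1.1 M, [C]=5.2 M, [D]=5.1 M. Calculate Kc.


Kc = [C]^2[D]^2/([A]^2[B]^2)
= (5.2^2 × 5.1^2)/(7.0^2 × 1.1^2)
= 703.3104/59.29
= 11.86

11.86


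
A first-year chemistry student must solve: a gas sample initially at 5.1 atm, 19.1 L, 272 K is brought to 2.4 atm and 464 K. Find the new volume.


P1V1/T1 = P2V2/T2
V2 = P1V1T2/(T1P2)
= 5.1×19.1×464/(272×2.4)
= 69.237 L

69.237 L


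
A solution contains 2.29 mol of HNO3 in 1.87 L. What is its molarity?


M = n/V = 2.29/1.87 = 1.225 mol/L

1.225 M


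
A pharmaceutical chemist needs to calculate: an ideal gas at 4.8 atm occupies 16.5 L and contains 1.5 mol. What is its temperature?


PV = nRT  (R = 0.08206 L·atm/(mol·K))
T = PV/(nR) = 4.8×16.5/(1.5×0.08206)
= 79.20/0.123090
= 643.43 K

643.43 K


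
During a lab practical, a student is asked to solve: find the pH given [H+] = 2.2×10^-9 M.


pH = -log10([H+]) = -log10(2.2×10^-9)
= 9 - log10(2.2)
= 9 - 0.34
= 8.66

8.66


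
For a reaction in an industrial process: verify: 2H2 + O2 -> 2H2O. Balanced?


Equation: 2H2 + O2 -> 2H2O
Check atoms: H: 4=4, O: 2=2
Balanced

Yes, balanced


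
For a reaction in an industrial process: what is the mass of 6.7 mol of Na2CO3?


M(Na2CO3) = 105.99 g/mol
mass = n × M = 6.7 × 105.99 = 710.13 g

710.13 g


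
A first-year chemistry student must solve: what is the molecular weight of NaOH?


M(NaOH) = 1×22.99 + 1×16.0 + 1×1.008
= 22.99 + 16.0 + 1.01
= 40.0 g/mol

40.0 g/mol


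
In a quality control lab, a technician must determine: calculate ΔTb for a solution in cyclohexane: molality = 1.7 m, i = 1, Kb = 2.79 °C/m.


ΔTb = Kb × m × i
= 2.79 × 1.7 × 1
= 4.743 °C

4.743 °C


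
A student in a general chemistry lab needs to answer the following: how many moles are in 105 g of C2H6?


M(C2H6) = 30.07 g/mol
n = mass/M = 105/30.07 = 3.4919 mol

3.4919 mol


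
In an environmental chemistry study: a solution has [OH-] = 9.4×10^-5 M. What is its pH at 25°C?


pOH = -log10([OH-]) = -log10(9.4×10^-5)
= 5 - log10(9.4) = 4.03
pH = 14 - pOH = 14 - 4.03 = 9.97

9.97


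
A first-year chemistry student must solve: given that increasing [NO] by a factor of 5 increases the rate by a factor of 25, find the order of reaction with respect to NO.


rate ∝ [NO]^n
5^n = 25 → n = 2
Order in NO: 2

2


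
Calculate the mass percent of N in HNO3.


M(HNO3) = 1×1.008 + 1×14.01 + 3×16.0 = 63.018 g/mol
Mass of N = 1 × 14.01 = 14.01 g/mol
% N = 14.01/63.018 × 100 = 22.23%

22.23%


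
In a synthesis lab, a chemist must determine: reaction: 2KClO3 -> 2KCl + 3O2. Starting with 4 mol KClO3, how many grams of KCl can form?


Mole ratio KCl:KClO3 = 2:2
n(KCl) = 4 × 2/2 = 4.000 mol
mass = 4.000 × 74.55 = 298.2 g

298.2 g


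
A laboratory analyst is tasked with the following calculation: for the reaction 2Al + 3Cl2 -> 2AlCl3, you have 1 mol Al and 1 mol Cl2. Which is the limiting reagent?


Mole ratio available / coefficient:
  Al: 1/2 = 0.500
  Cl2: 1/3 = 0.333
Smaller ratio is limiting.

Cl2


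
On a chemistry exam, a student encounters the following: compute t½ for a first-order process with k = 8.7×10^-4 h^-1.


t½ = ln2/k = 0.693147/(8.7×10^-4 h^-1)
= 796.7 h

796.7 h


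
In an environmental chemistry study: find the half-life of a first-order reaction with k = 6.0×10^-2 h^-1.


t½ = ln2/k = 0.693147/(6.0×10^-2 h^-1)
= 11.55 h

11.55 h


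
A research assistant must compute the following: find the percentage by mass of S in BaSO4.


M(BaSO4) = 1×137.33 + 1×32.07 + 4×16.0 = 233.40 g/mol
Mass of S = 1 × 32.07 = 32.07 g/mol
% S = 32.07/233.40 × 100 = 13.74%

13.74%


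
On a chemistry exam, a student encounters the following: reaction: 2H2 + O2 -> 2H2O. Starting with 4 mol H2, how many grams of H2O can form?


Mole ratio H2O:H2 = 2:2
n(H2O) = 4 × 2/2 = 4.000 mol
mass = 4.000 × 18.02 = 72.08 g

72.08 g


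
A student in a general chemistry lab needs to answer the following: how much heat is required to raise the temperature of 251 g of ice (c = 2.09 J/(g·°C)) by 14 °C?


q = mcΔT = 251 × 2.09 × 14
= 7344.26 J

7344.26 J


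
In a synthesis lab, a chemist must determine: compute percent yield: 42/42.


% yield = actual/theoretical × 100
= 42/42 × 100
= 100.0%

100.0%


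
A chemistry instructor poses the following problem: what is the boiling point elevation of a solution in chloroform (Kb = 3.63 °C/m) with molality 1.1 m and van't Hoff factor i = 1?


ΔTb = Kb × m × i
= 3.63 × 1.1 × 1
= 3.993 °C

3.993 °C


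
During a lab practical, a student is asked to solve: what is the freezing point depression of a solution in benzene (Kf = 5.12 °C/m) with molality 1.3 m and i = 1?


ΔTf = Kf × m × i
= 5.12 × 1.3 × 1
= 6.656 °C

6.656 °C


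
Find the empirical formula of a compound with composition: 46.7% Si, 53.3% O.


Assume 100 g sample. Moles of each element:
  Si: 46.7/28.09 = 1.663 mol
  O: 53.3/16.0 = 3.331 mol
Divide by smallest (1.663):
  Si: 1.663/1.663 = 1.0
  O: 3.331/1.663 = 2.0
Empirical formula: SiO2

SiO2


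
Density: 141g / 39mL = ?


ρ = mass/volume
= 141/39
= 3.615 g/mL

3.615 g/mL


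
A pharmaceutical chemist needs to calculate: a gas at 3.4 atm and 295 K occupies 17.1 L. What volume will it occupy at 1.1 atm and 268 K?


P1V1/T1 = P2V2/T2
V2 = P1V1T2/(T1P2)
= 3.4×17.1×268/(295×1.1)
= 48.017 L

48.017 L


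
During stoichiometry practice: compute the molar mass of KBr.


M(KBr) = 1×39.1 + 1×79.9
= 39.1 + 79.9
= 119.0 g/mol

119.0 g/mol


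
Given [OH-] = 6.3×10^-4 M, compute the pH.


pOH = -log10([OH-]) = -log10(6.3×10^-4)
= 4 - log10(6.3) = 3.2
pH = 14 - pOH = 14 - 3.2 = 10.8

10.8


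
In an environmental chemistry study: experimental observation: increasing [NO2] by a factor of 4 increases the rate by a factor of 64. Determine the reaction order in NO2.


rate ∝ [NO2]^n
4^n = 64 → n = 3
Order in NO2: 3

3


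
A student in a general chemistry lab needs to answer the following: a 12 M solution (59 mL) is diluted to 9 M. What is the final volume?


C1V1 = C2V2
12 × 59 = 9 × V2
V2 = 708/9 = 78.67 mL

78.67 mL


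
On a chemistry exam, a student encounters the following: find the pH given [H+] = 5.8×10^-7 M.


pH = -log10([H+]) = -log10(5.8×10^-7)
= 7 - log10(5.8)
= 7 - 0.76
= 6.24

6.24


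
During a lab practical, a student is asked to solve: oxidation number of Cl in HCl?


halide: -1
Oxidation number: -1

-1


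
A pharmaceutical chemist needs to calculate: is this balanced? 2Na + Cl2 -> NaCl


Equation: 2Na + Cl2 -> NaCl
Check atoms: Cl: 2≠1, Na: 2≠1
Not balanced

No, not balanced


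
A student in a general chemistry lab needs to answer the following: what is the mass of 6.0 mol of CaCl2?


M(CaCl2) = 110.98 g/mol
mass = n × M = 6.0 × 110.98 = 665.88 g

665.88 g


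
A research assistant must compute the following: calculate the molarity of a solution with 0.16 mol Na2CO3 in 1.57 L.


M = n/V = 0.16/1.57 = 0.102 mol/L

0.102 M


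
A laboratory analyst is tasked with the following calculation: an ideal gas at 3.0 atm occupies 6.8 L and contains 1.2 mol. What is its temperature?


PV = nRT  (R = 0.08206 L·atm/(mol·K))
T = PV/(nR) = 3.0×6.8/(1.2×0.08206)
= 20.40/0.098472
= 207.17 K

207.17 K


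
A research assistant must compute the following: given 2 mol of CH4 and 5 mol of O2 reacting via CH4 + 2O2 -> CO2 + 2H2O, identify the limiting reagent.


Mole ratio available / coefficient:
  CH4: 2/1 = 2.000
  O2: 5/2 = 2.500
Smaller ratio is limiting.

CH4


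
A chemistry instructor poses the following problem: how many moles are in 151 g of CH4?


M(CH4) = 16.04 g/mol
n = mass/M = 151/16.04 = 9.414 mol

9.414 mol


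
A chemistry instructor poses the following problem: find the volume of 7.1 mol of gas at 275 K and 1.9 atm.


PV = nRT  (R = 0.08206 L·atm/(mol·K))
V = nRT/P = 7.1×0.08206×275/1.9
= 84.327 L

84.327 L


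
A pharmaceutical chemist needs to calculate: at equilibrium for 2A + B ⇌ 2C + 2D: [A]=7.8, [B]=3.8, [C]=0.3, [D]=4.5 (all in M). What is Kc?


Kc = [C]^2[D]^2/([A]^2[B])
= (0.3^2 × 4.5^2)/(7.8^2 × 3.8^1)
= 1.8225/231.192
= 0.007883

0.007883


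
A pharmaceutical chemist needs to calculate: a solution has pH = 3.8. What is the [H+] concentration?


[H+] = 10^(-pH) = 10^(-3.8)
= 1.58×10^-4 M

1.58×10^-4 M


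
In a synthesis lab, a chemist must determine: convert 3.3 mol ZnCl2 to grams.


M(ZnCl2) = 136.28 g/mol
mass = n × M = 3.3 × 136.28 = 449.72 g

449.72 g


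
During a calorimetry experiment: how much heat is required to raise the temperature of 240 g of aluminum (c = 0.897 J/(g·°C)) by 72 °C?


q = mcΔT = 240 × 0.897 × 72
= 15500.16 J

15500.16 J


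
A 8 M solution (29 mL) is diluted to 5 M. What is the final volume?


C1V1 = C2V2
8 × 29 = 5 × V2
V2 = 232/5 = 46.4 mL

46.4 mL


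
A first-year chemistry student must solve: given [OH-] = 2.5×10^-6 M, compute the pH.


pOH = -log10([OH-]) = -log10(2.5×10^-6)
= 6 - log10(2.5) = 5.6
pH = 14 - pOH = 14 - 5.6 = 8.4

8.4


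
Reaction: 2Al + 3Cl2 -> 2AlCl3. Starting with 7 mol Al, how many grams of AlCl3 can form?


Mole ratio AlCl3:Al = 2:2
n(AlCl3) = 7 × 2/2 = 7.000 mol
mass = 7.000 × 133.33 = 933.31 g

933.31 g


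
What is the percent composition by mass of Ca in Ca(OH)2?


M(Ca(OH)2) = 1×40.08 + 2×16.0 + 2×1.008 = 74.096 g/mol
Mass of Ca = 1 × 40.08 = 40.08 g/mol
% Ca = 40.08/74.096 × 100 = 54.09%

54.09%


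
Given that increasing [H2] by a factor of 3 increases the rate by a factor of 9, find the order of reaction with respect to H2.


rate ∝ [H2]^n
3^n = 9 → n = 2
Order in H2: 2

2


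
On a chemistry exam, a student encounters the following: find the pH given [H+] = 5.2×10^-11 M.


pH = -log10([H+]) = -log10(5.2×10^-11)
= 11 - log10(5.2)
= 11 - 0.72
= 10.28

10.28


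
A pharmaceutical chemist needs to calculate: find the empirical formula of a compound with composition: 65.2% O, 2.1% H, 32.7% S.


Assume 100 g sample. Moles of each element:
  O: 65.2/16.0 = 4.075 mol
  H: 2.1/1.008 = 2.083 mol
  S: 32.7/32.07 = 1.02 mol
Divide by smallest (1.02):
  O: 4.075/1.02 = 4.0
  H: 2.083/1.02 = 2.04
  S: 1.02/1.02 = 1.0
Empirical formula: H2SO4

H2SO4


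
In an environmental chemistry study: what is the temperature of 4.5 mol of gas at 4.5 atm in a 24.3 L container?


PV = nRT  (R = 0.08206 L·atm/(mol·K))
T = PV/(nR) = 4.5×24.3/(4.5×0.08206)
= 109.35/0.369270
= 296.12 K

296.12 K


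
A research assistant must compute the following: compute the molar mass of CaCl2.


M(CaCl2) = 1×40.08 + 2×35.45
= 40.08 + 70.9
= 110.98 g/mol

110.98 g/mol


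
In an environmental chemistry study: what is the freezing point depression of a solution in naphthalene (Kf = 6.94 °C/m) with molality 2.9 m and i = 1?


ΔTf = Kf × m × i
= 6.94 × 2.9 × 1
= 20.126 °C

20.126 °C


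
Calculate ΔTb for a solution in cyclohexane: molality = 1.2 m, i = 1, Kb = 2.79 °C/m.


ΔTb = Kb × m × i
= 2.79 × 1.2 × 1
= 3.348 °C

3.348 °C


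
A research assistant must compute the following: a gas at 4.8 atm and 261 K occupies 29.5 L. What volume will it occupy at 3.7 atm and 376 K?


P1V1/T1 = P2V2/T2
V2 = P1V1T2/(T1P2)
= 4.8×29.5×376/(261×3.7)
= 55.133 L

55.133 L


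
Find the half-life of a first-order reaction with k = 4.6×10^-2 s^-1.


t½ = ln2/k = 0.693147/(4.6×10^-2 s^-1)
= 15.07 s

15.07 s


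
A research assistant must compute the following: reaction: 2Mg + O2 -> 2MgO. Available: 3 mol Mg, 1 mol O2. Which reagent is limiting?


Mole ratio available / coefficient:
  Mg: 3/2 = 1.500
  O2: 1/1 = 1.000
Smaller ratio is limiting.

O2


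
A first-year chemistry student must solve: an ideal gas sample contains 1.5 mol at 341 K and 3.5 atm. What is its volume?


PV = nRT  (R = 0.08206 L·atm/(mol·K))
V = nRT/P = 1.5×0.08206×341/3.5
= 11.992 L

11.992 L


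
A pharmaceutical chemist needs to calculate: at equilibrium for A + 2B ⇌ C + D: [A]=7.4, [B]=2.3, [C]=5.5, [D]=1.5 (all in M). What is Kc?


Kc = [C][D]/([A][B]^2)
= (5.5^1 × 1.5^1)/(7.4^1 × 2.3^2)
= 8.25/39.146
= 0.2107

0.2107


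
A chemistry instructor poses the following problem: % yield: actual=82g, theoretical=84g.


% yield = actual/theoretical × 100
= 82/84 × 100
= 97.62%

97.62%


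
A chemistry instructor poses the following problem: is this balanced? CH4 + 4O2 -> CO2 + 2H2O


Equation: CH4 + 4O2 -> CO2 + 2H2O
Check atoms: C: 1=1, H: 4=4, O: 8≠4
Not balanced

No, not balanced


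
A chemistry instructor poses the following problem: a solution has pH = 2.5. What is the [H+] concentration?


[H+] = 10^(-pH) = 10^(-2.5)
= 3.16×10^-3 M

3.16×10^-3 M


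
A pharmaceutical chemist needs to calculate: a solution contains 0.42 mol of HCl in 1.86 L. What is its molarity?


M = n/V = 0.42/1.86 = 0.226 mol/L

0.226 M


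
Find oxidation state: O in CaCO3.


O is usually -2
Oxidation number: -2

-2


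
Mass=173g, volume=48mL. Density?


ρ = mass/volume
= 173/48
= 3.604 g/mL

3.604 g/mL


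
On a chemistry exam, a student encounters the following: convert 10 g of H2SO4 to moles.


M(H2SO4) = 98.09 g/mol
n = mass/M = 10/98.09 = 0.1019 mol

0.1019 mol


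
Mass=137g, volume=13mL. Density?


ρ = mass/volume
= 137/13
= 10.538 g/mL

10.538 g/mL


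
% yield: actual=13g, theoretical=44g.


% yield = actual/theoretical × 100
= 13/44 × 100
= 29.55%

29.55%


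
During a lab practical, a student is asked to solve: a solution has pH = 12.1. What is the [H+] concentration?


[H+] = 10^(-pH) = 10^(-12.1)
= 7.94×10^-13 M

7.94×10^-13 M


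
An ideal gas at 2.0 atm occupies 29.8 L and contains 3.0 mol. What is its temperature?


PV = nRT  (R = 0.08206 L·atm/(mol·K))
T = PV/(nR) = 2.0×29.8/(3.0×0.08206)
= 59.60/0.246180
= 242.10 K

242.10 K


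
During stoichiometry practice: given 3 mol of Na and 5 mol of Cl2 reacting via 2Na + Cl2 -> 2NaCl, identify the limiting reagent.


Mole ratio available / coefficient:
  Na: 3/2 = 1.500
  Cl2: 5/1 = 5.000
Smaller ratio is limiting.

Na


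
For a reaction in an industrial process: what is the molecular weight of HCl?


M(HCl) = 1×1.008 + 1×35.45
= 1.01 + 35.45
= 36.46 g/mol

36.46 g/mol


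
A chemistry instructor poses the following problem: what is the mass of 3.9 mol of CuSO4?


M(CuSO4) = 159.62 g/mol
mass = n × M = 3.9 × 159.62 = 622.52 g

622.52 g


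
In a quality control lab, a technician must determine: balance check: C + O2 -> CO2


Equation: C + O2 -> CO2
Check atoms: C: 1=1, O: 2=2
Balanced

Yes, balanced


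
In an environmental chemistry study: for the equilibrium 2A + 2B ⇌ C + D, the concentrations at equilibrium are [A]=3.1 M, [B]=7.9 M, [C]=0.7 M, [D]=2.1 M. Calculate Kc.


Kc = [C][D]/([A]^2[B]^2)
= (0.7^1 × 2.1^1)/(3.1^2 × 7.9^2)
= 1.47/599.7601
= 0.002451

0.002451


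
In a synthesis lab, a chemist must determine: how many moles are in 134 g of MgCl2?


M(MgCl2) = 95.21 g/mol
n = mass/M = 134/95.21 = 1.4074 mol

1.4074 mol


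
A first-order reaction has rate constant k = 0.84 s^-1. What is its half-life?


t½ = ln2/k = 0.693147/(0.84 s^-1)
= 0.8252 s

0.8252 s


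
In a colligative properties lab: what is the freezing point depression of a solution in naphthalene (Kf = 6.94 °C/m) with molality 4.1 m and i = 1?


ΔTf = Kf × m × i
= 6.94 × 4.1 × 1
= 28.454 °C

28.454 °C


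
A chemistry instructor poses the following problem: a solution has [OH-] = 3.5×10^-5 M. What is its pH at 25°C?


pOH = -log10([OH-]) = -log10(3.5×10^-5)
= 5 - log10(3.5) = 4.46
pH = 14 - pOH = 14 - 4.46 = 9.54

9.54


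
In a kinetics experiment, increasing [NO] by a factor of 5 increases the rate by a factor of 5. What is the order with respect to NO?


rate ∝ [NO]^n
5^n = 5 → n = 1
Order in NO: 1

1


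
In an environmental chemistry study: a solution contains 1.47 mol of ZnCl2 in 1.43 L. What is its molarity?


M = n/V = 1.47/1.43 = 1.028 mol/L

1.028 M


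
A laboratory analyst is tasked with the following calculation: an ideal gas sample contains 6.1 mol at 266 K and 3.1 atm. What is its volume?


PV = nRT  (R = 0.08206 L·atm/(mol·K))
V = nRT/P = 6.1×0.08206×266/3.1
= 42.952 L

42.952 L


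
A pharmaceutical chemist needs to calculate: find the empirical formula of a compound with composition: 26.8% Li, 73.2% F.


Assume 100 g sample. Moles of each element:
  Li: 26.8/6.94 = 3.862 mol
  F: 73.2/19.0 = 3.853 mol
Divide by smallest (3.853):
  Li: 3.862/3.853 = 1.0
  F: 3.853/3.853 = 1.0
Empirical formula: LiF

LiF


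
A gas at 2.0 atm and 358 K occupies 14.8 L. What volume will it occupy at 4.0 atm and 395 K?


P1V1/T1 = P2V2/T2
V2 = P1V1T2/(T1P2)
= 2.0×14.8×395/(358×4.0)
= 8.165 L

8.165 L


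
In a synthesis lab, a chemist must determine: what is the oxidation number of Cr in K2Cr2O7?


2(+1) + 2x + 7(-2) = 0, so x = +6
Oxidation number: +6

+6


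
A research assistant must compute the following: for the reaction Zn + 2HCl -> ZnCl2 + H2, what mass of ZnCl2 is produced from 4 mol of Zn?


Mole ratio ZnCl2:Zn = 1:1
n(ZnCl2) = 4 × 1/1 = 4.000 mol
mass = 4.000 × 136.28 = 545.12 g

545.12 g


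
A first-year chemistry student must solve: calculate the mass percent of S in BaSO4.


M(BaSO4) = 1×137.33 + 1×32.07 + 4×16.0 = 233.40 g/mol
Mass of S = 1 × 32.07 = 32.07 g/mol
% S = 32.07/233.40 × 100 = 13.74%

13.74%


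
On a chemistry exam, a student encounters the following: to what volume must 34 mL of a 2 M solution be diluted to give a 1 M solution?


C1V1 = C2V2
2 × 34 = 1 × V2
V2 = 68/1 = 68.0 mL

68.0 mL


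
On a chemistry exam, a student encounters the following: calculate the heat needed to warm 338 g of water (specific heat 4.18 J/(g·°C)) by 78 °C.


q = mcΔT = 338 × 4.18 × 78
= 110201.52 J

110201.52 J


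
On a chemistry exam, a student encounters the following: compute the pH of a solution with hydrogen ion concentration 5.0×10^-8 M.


pH = -log10([H+]) = -log10(5.0×10^-8)
= 8 - log10(5.0)
= 8 - 0.7
= 7.3

7.3


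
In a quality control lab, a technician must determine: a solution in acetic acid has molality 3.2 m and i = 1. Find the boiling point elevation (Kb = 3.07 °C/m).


ΔTb = Kb × m × i
= 3.07 × 3.2 × 1
= 9.824 °C

9.824 °C


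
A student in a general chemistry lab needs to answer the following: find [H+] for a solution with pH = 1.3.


[H+] = 10^(-pH) = 10^(-1.3)
= 5.01×10^-2 M

5.01×10^-2 M


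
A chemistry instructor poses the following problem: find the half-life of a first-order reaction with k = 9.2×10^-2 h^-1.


t½ = ln2/k = 0.693147/(9.2×10^-2 h^-1)
= 7.534 h

7.534 h


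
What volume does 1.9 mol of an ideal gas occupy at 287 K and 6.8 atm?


PV = nRT  (R = 0.08206 L·atm/(mol·K))
V = nRT/P = 1.9×0.08206×287/6.8
= 6.58 L

6.58 L


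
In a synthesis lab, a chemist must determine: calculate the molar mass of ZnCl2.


M(ZnCl2) = 1×65.38 + 2×35.45
= 65.38 + 70.9
= 136.28 g/mol

136.28 g/mol


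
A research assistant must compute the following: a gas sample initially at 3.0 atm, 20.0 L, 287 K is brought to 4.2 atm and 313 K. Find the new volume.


P1V1/T1 = P2V2/T2
V2 = P1V1T2/(T1P2)
= 3.0×20.0×313/(287×4.2)
= 15.58 L

15.58 L


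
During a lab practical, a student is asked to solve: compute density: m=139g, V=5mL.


ρ = mass/volume
= 139/5
= 27.8 g/mL

27.8 g/mL


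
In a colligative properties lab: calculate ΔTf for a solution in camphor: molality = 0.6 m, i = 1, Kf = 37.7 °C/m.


ΔTf = Kf × m × i
= 37.7 × 0.6 × 1
= 22.62 °C

22.62 °C


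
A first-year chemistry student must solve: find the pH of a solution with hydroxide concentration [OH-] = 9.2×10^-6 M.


pOH = -log10([OH-]) = -log10(9.2×10^-6)
= 6 - log10(9.2) = 5.04
pH = 14 - pOH = 14 - 5.04 = 8.96

8.96


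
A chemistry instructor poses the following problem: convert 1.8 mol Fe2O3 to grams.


M(Fe2O3) = 159.7 g/mol
mass = n × M = 1.8 × 159.7 = 287.46 g

287.46 g


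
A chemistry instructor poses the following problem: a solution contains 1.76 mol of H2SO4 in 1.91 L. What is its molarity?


M = n/V = 1.76/1.91 = 0.921 mol/L

0.921 M


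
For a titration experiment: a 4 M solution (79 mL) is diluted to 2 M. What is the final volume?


C1V1 = C2V2
4 × 79 = 2 × V2
V2 = 316/2 = 158.0 mL

158.0 mL


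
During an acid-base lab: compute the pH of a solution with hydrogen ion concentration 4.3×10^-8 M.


pH = -log10([H+]) = -log10(4.3×10^-8)
= 8 - log10(4.3)
= 8 - 0.63
= 7.37

7.37


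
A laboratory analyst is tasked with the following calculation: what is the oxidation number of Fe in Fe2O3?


2x + 3(-2) = 0, so x = +3
Oxidation number: +3

+3


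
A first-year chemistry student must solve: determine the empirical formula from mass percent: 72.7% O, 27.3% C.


Assume 100 g sample. Moles of each element:
  O: 72.7/16.0 = 4.544 mol
  C: 27.3/12.01 = 2.273 mol
Divide by smallest (2.273):
  O: 4.544/2.273 = 2.0
  C: 2.273/2.273 = 1.0
Empirical formula: CO2

CO2


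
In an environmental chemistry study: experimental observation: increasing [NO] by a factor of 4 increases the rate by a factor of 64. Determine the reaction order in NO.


rate ∝ [NO]^n
4^n = 64 → n = 3
Order in NO: 3

3


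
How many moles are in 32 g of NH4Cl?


M(NH4Cl) = 53.49 g/mol
n = mass/M = 32/53.49 = 0.5982 mol

0.5982 mol


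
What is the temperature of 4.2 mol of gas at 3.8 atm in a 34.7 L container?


PV = nRT  (R = 0.08206 L·atm/(mol·K))
T = PV/(nR) = 3.8×34.7/(4.2×0.08206)
= 131.86/0.344652
= 382.59 K

382.59 K


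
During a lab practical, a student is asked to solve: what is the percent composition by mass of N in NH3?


M(NH3) = 1×14.01 + 3×1.008 = 17.034 g/mol
Mass of N = 1 × 14.01 = 14.01 g/mol
% N = 14.01/17.034 × 100 = 82.25%

82.25%


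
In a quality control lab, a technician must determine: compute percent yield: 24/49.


% yield = actual/theoretical × 100
= 24/49 × 100
= 48.98%

48.98%


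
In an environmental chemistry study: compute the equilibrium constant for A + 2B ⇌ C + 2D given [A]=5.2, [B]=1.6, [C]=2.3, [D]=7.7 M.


Kc = [C][D]^2/([A][B]^2)
= (2.3^1 × 7.7^2)/(5.2^1 × 1.6^2)
= 136.367/13.312
= 10.24

10.24


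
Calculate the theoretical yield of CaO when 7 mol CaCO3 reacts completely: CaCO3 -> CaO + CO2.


Mole ratio CaO:CaCO3 = 1:1
n(CaO) = 7 × 1/1 = 7.000 mol
mass = 7.000 × 56.08 = 392.56 g

392.56 g


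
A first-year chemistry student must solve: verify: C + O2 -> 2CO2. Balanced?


Equation: C + O2 -> 2CO2
Check atoms: C: 1≠2, O: 2≠4
Not balanced

No, not balanced


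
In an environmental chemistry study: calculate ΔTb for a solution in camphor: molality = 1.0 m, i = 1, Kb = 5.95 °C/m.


ΔTb = Kb × m × i
= 5.95 × 1.0 × 1
= 5.95 °C

5.95 °C


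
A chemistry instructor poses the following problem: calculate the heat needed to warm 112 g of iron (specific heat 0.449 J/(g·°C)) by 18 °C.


q = mcΔT = 112 × 0.449 × 18
= 905.18 J

905.18 J


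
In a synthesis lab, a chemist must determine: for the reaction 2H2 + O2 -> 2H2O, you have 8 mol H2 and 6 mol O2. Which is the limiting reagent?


Mole ratio available / coefficient:
  H2: 8/2 = 4.000
  O2: 6/1 = 6.000
Smaller ratio is limiting.

H2


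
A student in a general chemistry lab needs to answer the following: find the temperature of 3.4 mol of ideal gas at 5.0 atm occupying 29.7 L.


PV = nRT  (R = 0.08206 L·atm/(mol·K))
T = PV/(nR) = 5.0×29.7/(3.4×0.08206)
= 148.50/0.279004
= 532.25 K

532.25 K


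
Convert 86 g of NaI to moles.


M(NaI) = 149.89 g/mol
n = mass/M = 86/149.89 = 0.5738 mol

0.5738 mol


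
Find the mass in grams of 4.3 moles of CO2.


M(CO2) = 44.01 g/mol
mass = n × M = 4.3 × 44.01 = 189.24 g

189.24 g


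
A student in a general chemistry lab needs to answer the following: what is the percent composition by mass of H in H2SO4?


M(H2SO4) = 2×1.008 + 1×32.07 + 4×16.0 = 98.086 g/mol
Mass of H = 2 × 1.008 = 2.016 g/mol
% H = 2.016/98.086 × 100 = 2.06%

2.06%


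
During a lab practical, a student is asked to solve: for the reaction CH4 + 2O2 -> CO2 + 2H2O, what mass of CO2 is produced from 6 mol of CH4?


Mole ratio CO2:CH4 = 1:1
n(CO2) = 6 × 1/1 = 6.000 mol
mass = 6.000 × 44.01 = 264.06 g

264.06 g


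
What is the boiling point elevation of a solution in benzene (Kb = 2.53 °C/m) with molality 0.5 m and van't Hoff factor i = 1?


ΔTb = Kb × m × i
= 2.53 × 0.5 × 1
= 1.265 °C

1.265 °C


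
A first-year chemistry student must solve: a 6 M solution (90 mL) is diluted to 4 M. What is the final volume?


C1V1 = C2V2
6 × 90 = 4 × V2
V2 = 540/4 = 135.0 mL

135.0 mL


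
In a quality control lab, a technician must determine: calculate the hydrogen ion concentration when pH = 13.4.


[H+] = 10^(-pH) = 10^(-13.4)
= 3.98×10^-14 M

3.98×10^-14 M


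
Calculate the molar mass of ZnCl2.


M(ZnCl2) = 1×65.38 + 2×35.45
= 65.38 + 70.9
= 136.28 g/mol

136.28 g/mol


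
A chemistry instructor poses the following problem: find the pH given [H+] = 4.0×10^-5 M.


pH = -log10([H+]) = -log10(4.0×10^-5)
= 5 - log10(4.0)
= 5 - 0.6
= 4.4

4.4


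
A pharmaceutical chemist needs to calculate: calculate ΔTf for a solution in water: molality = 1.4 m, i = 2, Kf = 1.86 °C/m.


ΔTf = Kf × m × i
= 1.86 × 1.4 × 2
= 5.208 °C

5.208 °C


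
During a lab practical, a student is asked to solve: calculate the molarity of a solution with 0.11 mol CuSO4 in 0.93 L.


M = n/V = 0.11/0.93 = 0.118 mol/L

0.118 M


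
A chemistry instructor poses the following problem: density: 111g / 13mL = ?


ρ = mass/volume
= 111/13
= 8.538 g/mL

8.538 g/mL


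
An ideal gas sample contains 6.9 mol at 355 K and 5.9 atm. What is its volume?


PV = nRT  (R = 0.08206 L·atm/(mol·K))
V = nRT/P = 6.9×0.08206×355/5.9
= 34.069 L

34.069 L


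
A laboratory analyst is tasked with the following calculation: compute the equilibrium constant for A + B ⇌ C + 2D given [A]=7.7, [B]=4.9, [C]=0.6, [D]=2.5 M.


Kc = [C][D]^2/([A][B])
= (0.6^1 × 2.5^2)/(7.7^1 × 4.9^1)
= 3.75/37.73
= 0.09939

0.09939


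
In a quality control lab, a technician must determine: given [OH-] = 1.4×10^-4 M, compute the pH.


pOH = -log10([OH-]) = -log10(1.4×10^-4)
= 4 - log10(1.4) = 3.85
pH = 14 - pOH = 14 - 3.85 = 10.15

10.15


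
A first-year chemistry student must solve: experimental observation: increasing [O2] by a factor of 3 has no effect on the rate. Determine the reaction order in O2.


rate ∝ [O2]^n
rate ∝ [O2]^0
Order in O2: 0

0


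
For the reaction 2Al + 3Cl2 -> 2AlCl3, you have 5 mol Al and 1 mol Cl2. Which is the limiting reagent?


Mole ratio available / coefficient:
  Al: 5/2 = 2.500
  Cl2: 1/3 = 0.333
Smaller ratio is limiting.

Cl2


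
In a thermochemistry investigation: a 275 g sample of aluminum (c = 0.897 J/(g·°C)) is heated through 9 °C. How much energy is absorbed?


q = mcΔT = 275 × 0.897 × 9
= 2220.08 J

2220.08 J


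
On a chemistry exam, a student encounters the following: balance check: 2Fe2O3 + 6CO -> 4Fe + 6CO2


Equation: 2Fe2O3 + 6CO -> 4Fe + 6CO2
Check atoms: C: 6=6, Fe: 4=4, O: 12=12
Balanced

Yes, balanced


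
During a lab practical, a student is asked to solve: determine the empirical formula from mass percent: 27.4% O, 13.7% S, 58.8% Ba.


Assume 100 g sample. Moles of each element:
  O: 27.4/16.0 = 1.712 mol
  S: 13.7/32.07 = 0.427 mol
  Ba: 58.8/137.33 = 0.428 mol
Divide by smallest (0.427):
  O: 1.712/0.427 = 4.01
  S: 0.427/0.427 = 1.0
  Ba: 0.428/0.427 = 1.0
Empirical formula: BaSO4

BaSO4


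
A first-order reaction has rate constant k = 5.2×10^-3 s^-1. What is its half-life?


t½ = ln2/k = 0.693147/(5.2×10^-3 s^-1)
= 133.3 s

133.3 s


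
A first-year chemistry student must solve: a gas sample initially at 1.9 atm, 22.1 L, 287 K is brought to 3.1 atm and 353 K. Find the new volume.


P1V1/T1 = P2V2/T2
V2 = P1V1T2/(T1P2)
= 1.9×22.1×353/(287×3.1)
= 16.66 L

16.66 L


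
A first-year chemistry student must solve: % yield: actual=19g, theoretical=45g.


% yield = actual/theoretical × 100
= 19/45 × 100
= 42.22%

42.22%


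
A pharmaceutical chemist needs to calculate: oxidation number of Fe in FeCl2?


x + 2(-1) = 0, so x = +2
Oxidation number: +2

+2


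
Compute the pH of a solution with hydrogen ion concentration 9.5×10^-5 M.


pH = -log10([H+]) = -log10(9.5×10^-5)
= 5 - log10(9.5)
= 5 - 0.98
= 4.02

4.02


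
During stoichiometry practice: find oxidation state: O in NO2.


O is usually -2
Oxidation number: -2

-2


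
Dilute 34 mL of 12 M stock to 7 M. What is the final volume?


C1V1 = C2V2
12 × 34 = 7 × V2
V2 = 408/7 = 58.29 mL

58.29 mL


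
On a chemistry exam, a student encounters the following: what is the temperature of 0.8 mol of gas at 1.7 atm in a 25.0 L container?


PV = nRT  (R = 0.08206 L·atm/(mol·K))
T = PV/(nR) = 1.7×25.0/(0.8×0.08206)
= 42.50/0.065648
= 647.39 K

647.39 K


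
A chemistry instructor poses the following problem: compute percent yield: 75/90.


% yield = actual/theoretical × 100
= 75/90 × 100
= 83.33%

83.33%


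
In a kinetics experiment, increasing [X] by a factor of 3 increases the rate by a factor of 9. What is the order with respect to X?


rate ∝ [X]^n
3^n = 9 → n = 2
Order in X: 2

2


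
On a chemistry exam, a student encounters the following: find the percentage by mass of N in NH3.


M(NH3) = 1×14.01 + 3×1.008 = 17.034 g/mol
Mass of N = 1 × 14.01 = 14.01 g/mol
% N = 14.01/17.034 × 100 = 82.25%

82.25%


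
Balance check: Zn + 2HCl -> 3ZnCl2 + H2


Equation: Zn + 2HCl -> 3ZnCl2 + H2
Check atoms: Cl: 2≠6, H: 2=2, Zn: 1≠3
Not balanced

No, not balanced


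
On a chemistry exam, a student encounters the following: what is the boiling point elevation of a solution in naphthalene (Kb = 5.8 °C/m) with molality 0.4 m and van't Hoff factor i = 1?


ΔTb = Kb × m × i
= 5.8 × 0.4 × 1
= 2.32 °C

2.32 °C


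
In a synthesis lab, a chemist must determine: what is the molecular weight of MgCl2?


M(MgCl2) = 1×24.31 + 2×35.45
= 24.31 + 70.9
= 95.21 g/mol

95.21 g/mol


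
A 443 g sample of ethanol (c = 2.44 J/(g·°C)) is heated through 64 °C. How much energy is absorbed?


q = mcΔT = 443 × 2.44 × 64
= 69178.88 J

69178.88 J


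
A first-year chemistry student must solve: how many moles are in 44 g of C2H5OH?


M(C2H5OH) = 46.07 g/mol
n = mass/M = 44/46.07 = 0.9551 mol

0.9551 mol


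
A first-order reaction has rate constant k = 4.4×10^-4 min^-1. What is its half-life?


t½ = ln2/k = 0.693147/(4.4×10^-4 min^-1)
= 1575 min

1575 min


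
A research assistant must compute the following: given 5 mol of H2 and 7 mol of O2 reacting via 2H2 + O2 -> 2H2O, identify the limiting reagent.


Mole ratio available / coefficient:
  H2: 5/2 = 2.500
  O2: 7/1 = 7.000
Smaller ratio is limiting.

H2


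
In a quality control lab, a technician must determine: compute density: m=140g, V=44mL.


ρ = mass/volume
= 140/44
= 3.182 g/mL

3.182 g/mL


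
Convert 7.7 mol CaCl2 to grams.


M(CaCl2) = 110.98 g/mol
mass = n × M = 7.7 × 110.98 = 854.55 g

854.55 g


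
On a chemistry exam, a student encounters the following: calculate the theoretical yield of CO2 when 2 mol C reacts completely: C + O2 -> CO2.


Mole ratio CO2:C = 1:1
n(CO2) = 2 × 1/1 = 2.000 mol
mass = 2.000 × 44.01 = 88.02 g

88.02 g


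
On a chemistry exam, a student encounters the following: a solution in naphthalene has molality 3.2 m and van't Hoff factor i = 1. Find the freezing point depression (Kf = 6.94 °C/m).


ΔTf = Kf × m × i
= 6.94 × 3.2 × 1
= 22.208 °C

22.208 °C
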